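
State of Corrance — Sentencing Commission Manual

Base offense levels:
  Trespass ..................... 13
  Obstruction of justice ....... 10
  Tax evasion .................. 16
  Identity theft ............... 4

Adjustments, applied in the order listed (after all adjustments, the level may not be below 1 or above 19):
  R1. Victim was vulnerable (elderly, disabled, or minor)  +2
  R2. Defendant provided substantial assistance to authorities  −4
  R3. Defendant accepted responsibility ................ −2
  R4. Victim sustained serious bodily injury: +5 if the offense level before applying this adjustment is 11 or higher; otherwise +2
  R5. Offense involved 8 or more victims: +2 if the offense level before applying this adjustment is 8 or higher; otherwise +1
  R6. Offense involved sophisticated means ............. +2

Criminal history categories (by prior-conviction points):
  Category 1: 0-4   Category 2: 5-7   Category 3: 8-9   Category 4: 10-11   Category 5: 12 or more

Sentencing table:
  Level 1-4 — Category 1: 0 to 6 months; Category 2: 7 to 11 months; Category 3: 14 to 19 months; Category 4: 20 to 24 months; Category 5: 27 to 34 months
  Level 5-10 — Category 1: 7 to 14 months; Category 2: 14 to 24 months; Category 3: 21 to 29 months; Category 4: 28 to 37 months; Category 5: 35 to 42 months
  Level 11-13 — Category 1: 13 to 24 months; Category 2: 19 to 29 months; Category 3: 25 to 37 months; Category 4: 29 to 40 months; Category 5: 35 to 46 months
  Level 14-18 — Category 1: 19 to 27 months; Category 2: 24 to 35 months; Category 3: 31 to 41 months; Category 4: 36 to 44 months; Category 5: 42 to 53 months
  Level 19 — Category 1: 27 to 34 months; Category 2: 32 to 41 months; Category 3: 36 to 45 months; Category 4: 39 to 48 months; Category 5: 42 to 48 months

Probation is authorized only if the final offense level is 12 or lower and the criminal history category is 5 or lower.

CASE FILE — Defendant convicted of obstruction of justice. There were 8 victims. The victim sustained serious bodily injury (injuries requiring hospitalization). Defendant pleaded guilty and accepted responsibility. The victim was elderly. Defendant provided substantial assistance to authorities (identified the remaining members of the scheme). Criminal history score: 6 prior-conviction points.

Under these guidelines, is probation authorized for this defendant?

Base offense level for obstruction of justice: 10.
R1 applies: 10 + 2 = 12.
R2 applies: 12 − 4 = 8.
R3 applies: 8 − 2 = 6.
R4 applies (level before this adjustment is 6 < 11, so +2): 6 + 2 = 8.
R5 applies (level before this adjustment is 8 ≥ 8, so +2): 8 + 2 = 10.
R6 does not apply.
Final offense level: 10.
Criminal history: 6 prior points → Category 2 (5-7).
Level 10 falls in the 5-10 band.
Grid: Level 5-10 × Category 2 = 14-24 months.
Probation check: level 10 ≤ 12 and category 2 ≤ 5 → eligible.

Yes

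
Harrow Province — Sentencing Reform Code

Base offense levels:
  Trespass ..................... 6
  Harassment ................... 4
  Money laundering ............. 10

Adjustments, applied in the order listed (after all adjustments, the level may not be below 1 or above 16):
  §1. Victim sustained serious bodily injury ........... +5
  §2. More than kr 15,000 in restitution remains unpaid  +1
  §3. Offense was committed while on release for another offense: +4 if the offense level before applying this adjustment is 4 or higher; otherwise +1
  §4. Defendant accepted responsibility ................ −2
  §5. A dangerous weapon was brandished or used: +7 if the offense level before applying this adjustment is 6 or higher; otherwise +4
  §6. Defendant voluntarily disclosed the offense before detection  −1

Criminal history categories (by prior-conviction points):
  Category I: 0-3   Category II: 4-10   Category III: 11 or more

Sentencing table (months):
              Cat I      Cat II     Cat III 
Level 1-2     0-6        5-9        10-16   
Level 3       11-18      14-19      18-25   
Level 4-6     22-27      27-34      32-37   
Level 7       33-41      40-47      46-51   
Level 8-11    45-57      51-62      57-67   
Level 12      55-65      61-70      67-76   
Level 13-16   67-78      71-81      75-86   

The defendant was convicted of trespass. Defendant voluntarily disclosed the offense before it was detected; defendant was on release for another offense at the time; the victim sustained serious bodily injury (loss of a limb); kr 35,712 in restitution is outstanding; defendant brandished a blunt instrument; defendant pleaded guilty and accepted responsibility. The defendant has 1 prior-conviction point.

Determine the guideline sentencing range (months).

67-78 months

Base offense level for trespass: 6.
§1 applies: 6 + 5 = 11.
§2 applies: 11 + 1 = 12.
§3 applies (level before this adjustment is 12 ≥ 4, so +4): 12 + 4 = 16.
§4 applies: 16 − 2 = 14.
§5 applies (level before this adjustment is 14 ≥ 6, so +7): 14 + 7 = 21.
§6 applies: 21 − 1 = 20.
Level 20 exceeds the maximum of 16; capped at 16.
Final offense level: 16.
Criminal history: 1 prior point → Category I (0-3).
Level 16 falls in the 13-16 band.
Grid: Level 13-16 × Category I = 67-78 months.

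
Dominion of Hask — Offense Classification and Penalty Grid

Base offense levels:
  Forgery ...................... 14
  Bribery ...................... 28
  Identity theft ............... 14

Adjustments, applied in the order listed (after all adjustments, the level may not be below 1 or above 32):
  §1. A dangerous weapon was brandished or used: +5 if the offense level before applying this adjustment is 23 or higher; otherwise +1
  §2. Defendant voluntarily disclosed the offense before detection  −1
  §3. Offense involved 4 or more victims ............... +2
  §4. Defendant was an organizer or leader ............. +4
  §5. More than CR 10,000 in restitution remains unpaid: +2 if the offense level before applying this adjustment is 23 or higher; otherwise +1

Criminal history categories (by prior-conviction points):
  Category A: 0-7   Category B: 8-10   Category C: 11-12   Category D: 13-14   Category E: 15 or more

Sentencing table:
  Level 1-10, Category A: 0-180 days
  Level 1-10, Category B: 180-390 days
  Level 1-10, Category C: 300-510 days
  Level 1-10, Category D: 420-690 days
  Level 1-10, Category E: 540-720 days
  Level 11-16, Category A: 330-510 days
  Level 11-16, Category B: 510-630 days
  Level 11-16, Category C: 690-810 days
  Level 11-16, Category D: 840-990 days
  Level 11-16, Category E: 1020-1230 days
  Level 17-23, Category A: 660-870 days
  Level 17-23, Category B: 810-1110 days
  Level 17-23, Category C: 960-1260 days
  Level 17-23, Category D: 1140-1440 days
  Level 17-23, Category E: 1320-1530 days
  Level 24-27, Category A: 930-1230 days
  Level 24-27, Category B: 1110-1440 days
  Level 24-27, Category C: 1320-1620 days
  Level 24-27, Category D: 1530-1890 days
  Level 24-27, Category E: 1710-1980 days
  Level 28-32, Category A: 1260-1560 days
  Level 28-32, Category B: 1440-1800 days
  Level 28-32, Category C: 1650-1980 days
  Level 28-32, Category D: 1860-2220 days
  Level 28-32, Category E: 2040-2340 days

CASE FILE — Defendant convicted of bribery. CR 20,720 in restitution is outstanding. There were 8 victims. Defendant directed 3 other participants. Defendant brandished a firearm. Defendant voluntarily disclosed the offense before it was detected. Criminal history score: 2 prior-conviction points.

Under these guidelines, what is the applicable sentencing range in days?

1260-1560 days

Base offense level for bribery: 28.
§1 applies (level before this adjustment is 28 ≥ 23, so +5): 28 + 5 = 33.
§2 applies: 33 − 1 = 32.
§3 applies: 32 + 2 = 34.
§4 applies: 34 + 4 = 38.
§5 applies (level before this adjustment is 38 ≥ 23, so +2): 38 + 2 = 40.
Level 40 exceeds the maximum of 32; capped at 32.
Final offense level: 32.
Criminal history: 2 prior points → Category A (0-7).
Level 32 falls in the 28-32 band.
Grid: Level 28-32 × Category A = 1260-1560 days.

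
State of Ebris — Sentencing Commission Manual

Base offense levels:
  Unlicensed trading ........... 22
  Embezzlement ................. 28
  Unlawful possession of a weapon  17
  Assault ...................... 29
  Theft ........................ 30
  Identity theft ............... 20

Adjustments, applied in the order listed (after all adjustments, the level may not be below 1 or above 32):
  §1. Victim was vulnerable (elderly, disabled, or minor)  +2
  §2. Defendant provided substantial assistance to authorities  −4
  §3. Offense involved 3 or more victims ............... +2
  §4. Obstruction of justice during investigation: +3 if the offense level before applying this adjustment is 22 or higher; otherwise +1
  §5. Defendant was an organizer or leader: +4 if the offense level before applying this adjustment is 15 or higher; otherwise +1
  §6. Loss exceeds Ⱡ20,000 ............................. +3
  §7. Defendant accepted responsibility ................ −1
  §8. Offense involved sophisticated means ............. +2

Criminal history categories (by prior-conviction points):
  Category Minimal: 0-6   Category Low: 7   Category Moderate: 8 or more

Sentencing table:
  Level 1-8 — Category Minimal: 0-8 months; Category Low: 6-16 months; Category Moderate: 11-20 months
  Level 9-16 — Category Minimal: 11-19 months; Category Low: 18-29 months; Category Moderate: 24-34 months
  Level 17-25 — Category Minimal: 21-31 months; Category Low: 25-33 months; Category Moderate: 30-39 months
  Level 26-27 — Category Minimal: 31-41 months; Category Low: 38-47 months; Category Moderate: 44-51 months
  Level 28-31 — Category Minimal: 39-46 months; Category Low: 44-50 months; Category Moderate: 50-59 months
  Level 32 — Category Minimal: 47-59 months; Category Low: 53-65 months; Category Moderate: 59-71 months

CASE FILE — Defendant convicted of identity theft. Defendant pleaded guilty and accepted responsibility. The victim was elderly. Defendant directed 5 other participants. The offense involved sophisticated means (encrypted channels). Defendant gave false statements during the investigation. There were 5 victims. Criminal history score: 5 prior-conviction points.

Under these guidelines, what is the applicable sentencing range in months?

Base offense level for identity theft: 20.
§1 applies: 20 + 2 = 22.
§3 applies: 22 + 2 = 24.
§4 applies (level before this adjustment is 24 ≥ 22, so +3): 24 + 3 = 27.
§5 applies (level before this adjustment is 27 ≥ 15, so +4): 27 + 4 = 31.
§7 applies: 31 − 1 = 30.
§8 applies: 30 + 2 = 32.
Final offense level: 32.
Criminal history: 5 prior points → Category Minimal (0-6).
Level 32 falls in the 32 band.
Grid: Level 32 × Category Minimal = 47-59 months.

47-59 months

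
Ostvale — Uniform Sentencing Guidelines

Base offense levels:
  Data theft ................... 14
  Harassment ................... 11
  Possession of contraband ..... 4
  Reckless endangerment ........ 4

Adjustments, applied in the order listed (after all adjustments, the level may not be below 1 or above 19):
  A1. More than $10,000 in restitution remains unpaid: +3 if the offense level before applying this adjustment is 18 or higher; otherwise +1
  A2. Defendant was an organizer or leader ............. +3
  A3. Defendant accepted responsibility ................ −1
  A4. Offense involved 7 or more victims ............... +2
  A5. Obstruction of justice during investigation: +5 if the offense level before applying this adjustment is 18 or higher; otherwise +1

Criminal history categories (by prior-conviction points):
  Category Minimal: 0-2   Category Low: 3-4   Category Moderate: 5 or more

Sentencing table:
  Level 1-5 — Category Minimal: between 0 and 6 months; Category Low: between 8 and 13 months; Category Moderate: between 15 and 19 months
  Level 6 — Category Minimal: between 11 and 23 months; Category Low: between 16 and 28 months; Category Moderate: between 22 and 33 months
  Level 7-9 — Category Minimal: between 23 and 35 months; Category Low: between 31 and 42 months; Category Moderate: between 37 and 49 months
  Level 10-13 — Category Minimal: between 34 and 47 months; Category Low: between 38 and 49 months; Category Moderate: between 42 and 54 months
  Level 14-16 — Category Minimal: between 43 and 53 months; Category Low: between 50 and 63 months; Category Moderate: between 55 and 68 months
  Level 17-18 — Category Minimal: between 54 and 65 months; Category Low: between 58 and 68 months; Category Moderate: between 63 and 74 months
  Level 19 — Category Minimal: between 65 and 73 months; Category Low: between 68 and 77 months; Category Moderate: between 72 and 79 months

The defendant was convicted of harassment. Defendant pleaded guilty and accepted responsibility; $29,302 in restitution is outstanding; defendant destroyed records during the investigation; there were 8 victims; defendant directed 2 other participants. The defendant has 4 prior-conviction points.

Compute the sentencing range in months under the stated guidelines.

58-68 months

Base offense level for harassment: 11.
A1 applies (level before this adjustment is 11 < 18, so +1): 11 + 1 = 12.
A2 applies: 12 + 3 = 15.
A3 applies: 15 − 1 = 14.
A4 applies: 14 + 2 = 16.
A5 applies (level before this adjustment is 16 < 18, so +1): 16 + 1 = 17.
Final offense level: 17.
Criminal history: 4 prior points → Category Low (3-4).
Level 17 falls in the 17-18 band.
Grid: Level 17-18 × Category Low = 58-68 months.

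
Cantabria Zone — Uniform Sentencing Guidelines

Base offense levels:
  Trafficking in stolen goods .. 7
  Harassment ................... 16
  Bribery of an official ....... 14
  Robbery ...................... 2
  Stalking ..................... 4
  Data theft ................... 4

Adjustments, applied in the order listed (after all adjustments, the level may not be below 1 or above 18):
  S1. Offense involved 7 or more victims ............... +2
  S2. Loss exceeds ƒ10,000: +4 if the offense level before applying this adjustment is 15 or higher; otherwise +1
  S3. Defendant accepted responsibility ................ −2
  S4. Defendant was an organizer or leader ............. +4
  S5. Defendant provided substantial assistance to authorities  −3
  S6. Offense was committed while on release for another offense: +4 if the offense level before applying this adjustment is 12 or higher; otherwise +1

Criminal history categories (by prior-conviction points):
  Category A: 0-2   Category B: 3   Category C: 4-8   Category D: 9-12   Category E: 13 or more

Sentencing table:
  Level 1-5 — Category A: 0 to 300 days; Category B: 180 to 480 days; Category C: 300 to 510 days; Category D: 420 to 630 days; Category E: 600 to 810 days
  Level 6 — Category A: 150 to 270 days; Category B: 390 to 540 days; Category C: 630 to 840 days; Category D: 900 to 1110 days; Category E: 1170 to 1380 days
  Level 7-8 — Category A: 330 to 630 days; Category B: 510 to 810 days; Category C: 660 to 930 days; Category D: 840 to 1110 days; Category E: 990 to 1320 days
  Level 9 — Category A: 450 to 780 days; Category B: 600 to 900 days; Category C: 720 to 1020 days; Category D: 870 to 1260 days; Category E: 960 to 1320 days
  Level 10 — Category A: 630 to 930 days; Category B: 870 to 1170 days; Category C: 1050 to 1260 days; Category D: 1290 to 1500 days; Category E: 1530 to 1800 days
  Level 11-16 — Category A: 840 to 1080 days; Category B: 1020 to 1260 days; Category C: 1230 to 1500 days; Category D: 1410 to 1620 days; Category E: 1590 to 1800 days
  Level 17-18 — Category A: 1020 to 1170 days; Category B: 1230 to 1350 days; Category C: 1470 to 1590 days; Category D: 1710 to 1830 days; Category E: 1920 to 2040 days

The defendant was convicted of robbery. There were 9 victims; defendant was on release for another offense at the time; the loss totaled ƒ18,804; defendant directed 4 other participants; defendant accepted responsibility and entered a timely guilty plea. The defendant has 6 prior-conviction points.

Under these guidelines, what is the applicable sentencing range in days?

660-930 days

Base offense level for robbery: 2.
S1 applies: 2 + 2 = 4.
S2 applies (level before this adjustment is 4 < 15, so +1): 4 + 1 = 5.
S3 applies: 5 − 2 = 3.
S4 applies: 3 + 4 = 7.
S5 does not apply.
S6 applies (level before this adjustment is 7 < 12, so +1): 7 + 1 = 8.
Final offense level: 8.
Criminal history: 6 prior points → Category C (4-8).
Level 8 falls in the 7-8 band.
Grid: Level 7-8 × Category C = 660-930 days.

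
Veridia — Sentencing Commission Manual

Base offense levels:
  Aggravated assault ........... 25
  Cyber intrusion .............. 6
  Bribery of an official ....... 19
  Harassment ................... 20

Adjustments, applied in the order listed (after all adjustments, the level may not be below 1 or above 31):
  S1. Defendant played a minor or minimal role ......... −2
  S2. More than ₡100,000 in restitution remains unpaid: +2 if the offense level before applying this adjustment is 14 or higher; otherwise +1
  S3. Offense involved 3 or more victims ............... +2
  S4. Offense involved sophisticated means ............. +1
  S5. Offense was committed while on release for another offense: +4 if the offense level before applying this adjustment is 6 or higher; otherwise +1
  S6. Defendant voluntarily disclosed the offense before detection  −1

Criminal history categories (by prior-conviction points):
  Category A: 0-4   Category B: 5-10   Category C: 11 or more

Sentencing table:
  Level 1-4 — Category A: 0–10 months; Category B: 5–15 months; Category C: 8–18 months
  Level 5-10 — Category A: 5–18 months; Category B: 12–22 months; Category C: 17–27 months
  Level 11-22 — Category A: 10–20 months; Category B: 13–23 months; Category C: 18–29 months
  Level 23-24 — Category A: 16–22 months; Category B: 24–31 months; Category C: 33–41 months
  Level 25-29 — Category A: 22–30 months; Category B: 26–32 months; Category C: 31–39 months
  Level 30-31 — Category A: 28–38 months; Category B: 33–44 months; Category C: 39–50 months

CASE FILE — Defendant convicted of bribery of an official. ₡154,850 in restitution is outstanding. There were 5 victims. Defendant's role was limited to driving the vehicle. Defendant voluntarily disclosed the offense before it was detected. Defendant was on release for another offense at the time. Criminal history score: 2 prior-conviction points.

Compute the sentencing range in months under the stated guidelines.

16-22 months

Base offense level for bribery of an official: 19.
S1 applies: 19 − 2 = 17.
S2 applies (level before this adjustment is 17 ≥ 14, so +2): 17 + 2 = 19.
S3 applies: 19 + 2 = 21.
S4 does not apply.
S5 applies (level before this adjustment is 21 ≥ 6, so +4): 21 + 4 = 25.
S6 applies: 25 − 1 = 24.
Final offense level: 24.
Criminal history: 2 prior points → Category A (0-4).
Level 24 falls in the 23-24 band.
Grid: Level 23-24 × Category A = 16-22 months.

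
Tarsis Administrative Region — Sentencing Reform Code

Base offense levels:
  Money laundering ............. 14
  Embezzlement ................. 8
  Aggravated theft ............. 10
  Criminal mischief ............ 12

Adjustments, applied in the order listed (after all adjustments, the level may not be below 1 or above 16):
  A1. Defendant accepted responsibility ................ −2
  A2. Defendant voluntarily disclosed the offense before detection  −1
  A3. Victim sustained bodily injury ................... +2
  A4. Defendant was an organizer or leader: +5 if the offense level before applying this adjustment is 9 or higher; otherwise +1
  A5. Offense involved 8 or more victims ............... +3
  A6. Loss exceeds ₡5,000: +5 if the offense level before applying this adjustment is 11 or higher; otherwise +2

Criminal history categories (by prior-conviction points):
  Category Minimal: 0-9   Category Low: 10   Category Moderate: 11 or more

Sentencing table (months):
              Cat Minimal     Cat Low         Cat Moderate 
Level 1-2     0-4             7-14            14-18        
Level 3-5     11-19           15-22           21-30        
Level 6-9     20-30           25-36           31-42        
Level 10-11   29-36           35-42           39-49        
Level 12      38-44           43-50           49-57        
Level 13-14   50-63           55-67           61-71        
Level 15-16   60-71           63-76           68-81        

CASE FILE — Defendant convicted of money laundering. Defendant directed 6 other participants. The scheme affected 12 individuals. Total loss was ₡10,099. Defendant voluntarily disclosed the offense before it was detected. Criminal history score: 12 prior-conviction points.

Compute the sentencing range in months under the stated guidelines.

68-81 months

Base offense level for money laundering: 14.
A1 does not apply.
A2 applies: 14 − 1 = 13.
A4 applies (level before this adjustment is 13 ≥ 9, so +5): 13 + 5 = 18.
A5 applies: 18 + 3 = 21.
A6 applies (level before this adjustment is 21 ≥ 11, so +5): 21 + 5 = 26.
Level 26 exceeds the maximum of 16; capped at 16.
Final offense level: 16.
Criminal history: 12 prior points → Category Moderate (11+).
Level 16 falls in the 15-16 band.
Grid: Level 15-16 × Category Moderate = 68-81 months.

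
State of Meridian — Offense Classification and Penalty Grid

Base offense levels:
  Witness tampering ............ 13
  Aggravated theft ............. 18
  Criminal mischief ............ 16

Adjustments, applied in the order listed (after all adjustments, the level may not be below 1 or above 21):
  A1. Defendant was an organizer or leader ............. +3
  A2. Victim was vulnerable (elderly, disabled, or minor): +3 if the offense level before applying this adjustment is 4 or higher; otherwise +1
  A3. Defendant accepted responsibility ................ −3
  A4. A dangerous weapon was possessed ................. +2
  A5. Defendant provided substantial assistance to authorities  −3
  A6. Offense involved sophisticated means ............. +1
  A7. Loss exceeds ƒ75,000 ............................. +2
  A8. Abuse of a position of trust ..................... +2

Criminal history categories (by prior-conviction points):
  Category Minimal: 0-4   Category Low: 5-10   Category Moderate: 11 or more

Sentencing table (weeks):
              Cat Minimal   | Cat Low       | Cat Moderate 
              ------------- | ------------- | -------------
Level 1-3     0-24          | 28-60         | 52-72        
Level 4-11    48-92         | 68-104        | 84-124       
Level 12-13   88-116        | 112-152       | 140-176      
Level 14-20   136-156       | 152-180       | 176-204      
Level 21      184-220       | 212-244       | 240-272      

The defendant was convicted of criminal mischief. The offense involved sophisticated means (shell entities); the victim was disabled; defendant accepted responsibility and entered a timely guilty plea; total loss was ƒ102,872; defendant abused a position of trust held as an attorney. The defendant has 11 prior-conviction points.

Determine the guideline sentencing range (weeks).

240-272 weeks

Base offense level for criminal mischief: 16.
A1 does not apply.
A2 applies (level before this adjustment is 16 ≥ 4, so +3): 16 + 3 = 19.
A3 applies: 19 − 3 = 16.
A4 does not apply.
A6 applies: 16 + 1 = 17.
A7 applies: 17 + 2 = 19.
A8 applies: 19 + 2 = 21.
Final offense level: 21.
Criminal history: 11 prior points → Category Moderate (11+).
Level 21 falls in the 21 band.
Grid: Level 21 × Category Moderate = 240-272 weeks.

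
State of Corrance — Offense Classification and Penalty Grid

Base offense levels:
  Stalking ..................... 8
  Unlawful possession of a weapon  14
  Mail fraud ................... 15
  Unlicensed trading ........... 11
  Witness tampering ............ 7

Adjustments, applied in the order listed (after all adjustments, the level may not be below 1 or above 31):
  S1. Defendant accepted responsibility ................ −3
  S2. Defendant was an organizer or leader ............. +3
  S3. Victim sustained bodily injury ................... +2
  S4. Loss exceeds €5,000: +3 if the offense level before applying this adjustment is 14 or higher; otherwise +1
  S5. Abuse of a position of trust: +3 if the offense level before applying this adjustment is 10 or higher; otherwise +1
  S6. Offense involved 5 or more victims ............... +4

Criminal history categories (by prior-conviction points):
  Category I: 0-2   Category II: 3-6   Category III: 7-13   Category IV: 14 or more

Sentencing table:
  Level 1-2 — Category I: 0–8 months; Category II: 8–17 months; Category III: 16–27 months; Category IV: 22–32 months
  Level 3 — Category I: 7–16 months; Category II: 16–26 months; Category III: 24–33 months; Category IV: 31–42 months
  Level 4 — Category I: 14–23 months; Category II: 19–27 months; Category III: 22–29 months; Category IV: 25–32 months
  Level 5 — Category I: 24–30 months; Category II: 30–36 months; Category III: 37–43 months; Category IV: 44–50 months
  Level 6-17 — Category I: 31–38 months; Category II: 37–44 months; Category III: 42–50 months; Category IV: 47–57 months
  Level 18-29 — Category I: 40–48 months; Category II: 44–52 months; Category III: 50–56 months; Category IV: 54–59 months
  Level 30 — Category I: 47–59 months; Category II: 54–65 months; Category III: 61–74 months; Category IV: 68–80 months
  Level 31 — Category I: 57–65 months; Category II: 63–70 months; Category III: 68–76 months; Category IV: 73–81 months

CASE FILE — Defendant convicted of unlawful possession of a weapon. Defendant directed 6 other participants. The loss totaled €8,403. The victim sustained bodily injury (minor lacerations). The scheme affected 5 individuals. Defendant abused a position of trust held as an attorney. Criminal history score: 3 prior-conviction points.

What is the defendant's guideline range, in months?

44-52 months

Base offense level for unlawful possession of a weapon: 14.
S1 does not apply.
S2 applies: 14 + 3 = 17.
S3 applies: 17 + 2 = 19.
S4 applies (level before this adjustment is 19 ≥ 14, so +3): 19 + 3 = 22.
S5 applies (level before this adjustment is 22 ≥ 10, so +3): 22 + 3 = 25.
S6 applies: 25 + 4 = 29.
Final offense level: 29.
Criminal history: 3 prior points → Category II (3-6).
Level 29 falls in the 18-29 band.
Grid: Level 18-29 × Category II = 44-52 months.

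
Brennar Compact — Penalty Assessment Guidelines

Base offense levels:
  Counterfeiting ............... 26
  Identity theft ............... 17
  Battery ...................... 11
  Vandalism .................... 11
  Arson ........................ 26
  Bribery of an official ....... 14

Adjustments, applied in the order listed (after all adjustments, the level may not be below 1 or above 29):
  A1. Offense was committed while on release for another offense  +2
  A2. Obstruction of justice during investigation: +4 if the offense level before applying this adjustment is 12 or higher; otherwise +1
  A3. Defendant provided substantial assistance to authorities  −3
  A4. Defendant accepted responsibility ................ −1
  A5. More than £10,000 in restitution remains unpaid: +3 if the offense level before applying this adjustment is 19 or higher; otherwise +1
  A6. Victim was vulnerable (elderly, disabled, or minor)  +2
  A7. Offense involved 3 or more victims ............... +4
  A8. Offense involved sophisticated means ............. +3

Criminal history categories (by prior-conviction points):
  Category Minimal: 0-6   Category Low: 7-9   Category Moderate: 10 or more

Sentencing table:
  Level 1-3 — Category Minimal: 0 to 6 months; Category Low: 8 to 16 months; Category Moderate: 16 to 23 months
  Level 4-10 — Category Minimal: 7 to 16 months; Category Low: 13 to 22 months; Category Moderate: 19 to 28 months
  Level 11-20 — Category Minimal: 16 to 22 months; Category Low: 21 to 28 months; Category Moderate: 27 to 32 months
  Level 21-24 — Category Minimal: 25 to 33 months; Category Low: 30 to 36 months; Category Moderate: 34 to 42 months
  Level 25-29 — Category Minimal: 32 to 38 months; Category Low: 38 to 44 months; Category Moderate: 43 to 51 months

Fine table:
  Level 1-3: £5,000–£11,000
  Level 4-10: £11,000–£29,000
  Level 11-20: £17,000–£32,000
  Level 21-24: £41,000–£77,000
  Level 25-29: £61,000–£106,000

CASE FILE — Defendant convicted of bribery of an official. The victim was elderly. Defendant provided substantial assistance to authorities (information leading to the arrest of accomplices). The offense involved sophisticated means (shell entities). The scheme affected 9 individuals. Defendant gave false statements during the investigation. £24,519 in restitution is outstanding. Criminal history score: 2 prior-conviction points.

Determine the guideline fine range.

Base offense level for bribery of an official: 14.
A2 applies (level before this adjustment is 14 ≥ 12, so +4): 14 + 4 = 18.
A3 applies: 18 − 3 = 15.
A5 applies (level before this adjustment is 15 < 19, so +1): 15 + 1 = 16.
A6 applies: 16 + 2 = 18.
A7 applies: 18 + 4 = 22.
A8 applies: 22 + 3 = 25.
Final offense level: 25.
Level 25 falls in the 25-29 band.
Fine table: Level 25-29 → £61,000–£106,000.

£61,000–£106,000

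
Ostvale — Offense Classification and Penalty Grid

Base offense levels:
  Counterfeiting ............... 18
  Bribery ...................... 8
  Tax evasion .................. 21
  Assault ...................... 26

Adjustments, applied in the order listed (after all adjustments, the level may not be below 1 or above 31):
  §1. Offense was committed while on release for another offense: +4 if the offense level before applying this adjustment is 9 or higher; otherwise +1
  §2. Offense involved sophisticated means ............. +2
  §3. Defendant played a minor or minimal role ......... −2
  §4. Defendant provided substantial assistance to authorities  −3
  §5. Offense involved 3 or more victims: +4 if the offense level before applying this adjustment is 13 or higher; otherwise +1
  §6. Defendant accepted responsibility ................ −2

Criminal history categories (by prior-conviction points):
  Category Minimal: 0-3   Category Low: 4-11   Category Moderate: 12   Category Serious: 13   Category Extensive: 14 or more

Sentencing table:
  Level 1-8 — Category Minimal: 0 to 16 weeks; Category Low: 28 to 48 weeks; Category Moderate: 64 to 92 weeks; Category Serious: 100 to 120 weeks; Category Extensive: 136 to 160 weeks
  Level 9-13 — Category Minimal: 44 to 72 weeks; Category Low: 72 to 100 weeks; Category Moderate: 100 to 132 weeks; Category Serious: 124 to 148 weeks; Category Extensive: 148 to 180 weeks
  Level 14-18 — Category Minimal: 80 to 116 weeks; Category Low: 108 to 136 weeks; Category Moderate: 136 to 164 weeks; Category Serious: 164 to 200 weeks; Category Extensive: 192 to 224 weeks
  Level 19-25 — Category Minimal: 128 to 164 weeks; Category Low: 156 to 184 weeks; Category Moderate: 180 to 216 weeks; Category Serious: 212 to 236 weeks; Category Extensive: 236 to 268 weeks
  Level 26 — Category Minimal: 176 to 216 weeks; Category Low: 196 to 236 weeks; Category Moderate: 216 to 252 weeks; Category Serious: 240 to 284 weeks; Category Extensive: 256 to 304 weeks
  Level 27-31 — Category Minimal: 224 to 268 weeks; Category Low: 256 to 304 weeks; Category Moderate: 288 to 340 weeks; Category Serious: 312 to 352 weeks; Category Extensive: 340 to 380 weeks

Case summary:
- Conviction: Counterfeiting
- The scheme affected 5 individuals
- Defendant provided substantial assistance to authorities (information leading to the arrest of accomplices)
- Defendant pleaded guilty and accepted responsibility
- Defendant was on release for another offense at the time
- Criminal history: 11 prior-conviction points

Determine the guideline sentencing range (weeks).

Base offense level for counterfeiting: 18.
§1 applies (level before this adjustment is 18 ≥ 9, so +4): 18 + 4 = 22.
§2 does not apply.
§4 applies: 22 − 3 = 19.
§5 applies (level before this adjustment is 19 ≥ 13, so +4): 19 + 4 = 23.
§6 applies: 23 − 2 = 21.
Final offense level: 21.
Criminal history: 11 prior points → Category Low (4-11).
Level 21 falls in the 19-25 band.
Grid: Level 19-25 × Category Low = 156-184 weeks.

156-184 weeks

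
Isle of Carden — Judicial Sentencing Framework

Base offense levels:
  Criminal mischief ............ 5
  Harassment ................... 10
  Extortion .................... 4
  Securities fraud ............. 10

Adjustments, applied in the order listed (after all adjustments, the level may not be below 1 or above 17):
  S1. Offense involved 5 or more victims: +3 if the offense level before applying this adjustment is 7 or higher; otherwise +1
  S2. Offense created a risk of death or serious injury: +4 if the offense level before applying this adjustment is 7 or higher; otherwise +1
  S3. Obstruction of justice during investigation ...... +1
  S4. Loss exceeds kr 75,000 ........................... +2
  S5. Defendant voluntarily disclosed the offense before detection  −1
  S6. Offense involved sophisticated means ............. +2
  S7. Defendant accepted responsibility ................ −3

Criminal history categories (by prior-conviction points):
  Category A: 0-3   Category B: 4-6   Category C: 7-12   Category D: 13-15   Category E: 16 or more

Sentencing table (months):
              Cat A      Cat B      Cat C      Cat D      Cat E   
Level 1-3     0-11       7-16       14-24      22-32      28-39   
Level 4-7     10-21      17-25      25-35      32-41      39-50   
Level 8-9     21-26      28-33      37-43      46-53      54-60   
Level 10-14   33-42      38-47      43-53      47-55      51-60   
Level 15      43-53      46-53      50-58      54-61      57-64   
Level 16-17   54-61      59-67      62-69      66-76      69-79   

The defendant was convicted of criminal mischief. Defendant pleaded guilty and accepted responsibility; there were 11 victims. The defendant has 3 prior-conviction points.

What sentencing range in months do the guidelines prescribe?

0-11 months

Base offense level for criminal mischief: 5.
S1 applies (level before this adjustment is 5 < 7, so +1): 5 + 1 = 6.
S2 does not apply.
S5 does not apply.
S7 applies: 6 − 3 = 3.
Final offense level: 3.
Criminal history: 3 prior points → Category A (0-3).
Level 3 falls in the 1-3 band.
Grid: Level 1-3 × Category A = 0-11 months.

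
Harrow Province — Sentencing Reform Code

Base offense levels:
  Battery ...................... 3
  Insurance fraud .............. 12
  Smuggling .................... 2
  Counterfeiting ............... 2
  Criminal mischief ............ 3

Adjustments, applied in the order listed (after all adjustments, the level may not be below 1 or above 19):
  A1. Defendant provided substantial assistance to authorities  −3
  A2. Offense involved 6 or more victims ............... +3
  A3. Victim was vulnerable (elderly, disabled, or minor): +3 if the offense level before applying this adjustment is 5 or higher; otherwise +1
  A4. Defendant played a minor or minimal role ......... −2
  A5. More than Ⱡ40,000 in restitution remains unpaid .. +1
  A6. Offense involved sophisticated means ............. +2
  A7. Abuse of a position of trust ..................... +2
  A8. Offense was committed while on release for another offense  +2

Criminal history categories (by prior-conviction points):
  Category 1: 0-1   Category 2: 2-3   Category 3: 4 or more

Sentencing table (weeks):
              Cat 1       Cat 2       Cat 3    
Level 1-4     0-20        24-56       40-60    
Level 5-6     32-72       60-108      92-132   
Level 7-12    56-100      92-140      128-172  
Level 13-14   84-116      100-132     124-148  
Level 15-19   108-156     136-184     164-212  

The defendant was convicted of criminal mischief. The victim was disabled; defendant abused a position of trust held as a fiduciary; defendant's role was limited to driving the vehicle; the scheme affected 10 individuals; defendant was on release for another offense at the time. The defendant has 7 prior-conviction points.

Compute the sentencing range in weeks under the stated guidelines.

128-172 weeks

Base offense level for criminal mischief: 3.
A2 applies: 3 + 3 = 6.
A3 applies (level before this adjustment is 6 ≥ 5, so +3): 6 + 3 = 9.
A4 applies: 9 − 2 = 7.
A7 applies: 7 + 2 = 9.
A8 applies: 9 + 2 = 11.
Final offense level: 11.
Criminal history: 7 prior points → Category 3 (4+).
Level 11 falls in the 7-12 band.
Grid: Level 7-12 × Category 3 = 128-172 weeks.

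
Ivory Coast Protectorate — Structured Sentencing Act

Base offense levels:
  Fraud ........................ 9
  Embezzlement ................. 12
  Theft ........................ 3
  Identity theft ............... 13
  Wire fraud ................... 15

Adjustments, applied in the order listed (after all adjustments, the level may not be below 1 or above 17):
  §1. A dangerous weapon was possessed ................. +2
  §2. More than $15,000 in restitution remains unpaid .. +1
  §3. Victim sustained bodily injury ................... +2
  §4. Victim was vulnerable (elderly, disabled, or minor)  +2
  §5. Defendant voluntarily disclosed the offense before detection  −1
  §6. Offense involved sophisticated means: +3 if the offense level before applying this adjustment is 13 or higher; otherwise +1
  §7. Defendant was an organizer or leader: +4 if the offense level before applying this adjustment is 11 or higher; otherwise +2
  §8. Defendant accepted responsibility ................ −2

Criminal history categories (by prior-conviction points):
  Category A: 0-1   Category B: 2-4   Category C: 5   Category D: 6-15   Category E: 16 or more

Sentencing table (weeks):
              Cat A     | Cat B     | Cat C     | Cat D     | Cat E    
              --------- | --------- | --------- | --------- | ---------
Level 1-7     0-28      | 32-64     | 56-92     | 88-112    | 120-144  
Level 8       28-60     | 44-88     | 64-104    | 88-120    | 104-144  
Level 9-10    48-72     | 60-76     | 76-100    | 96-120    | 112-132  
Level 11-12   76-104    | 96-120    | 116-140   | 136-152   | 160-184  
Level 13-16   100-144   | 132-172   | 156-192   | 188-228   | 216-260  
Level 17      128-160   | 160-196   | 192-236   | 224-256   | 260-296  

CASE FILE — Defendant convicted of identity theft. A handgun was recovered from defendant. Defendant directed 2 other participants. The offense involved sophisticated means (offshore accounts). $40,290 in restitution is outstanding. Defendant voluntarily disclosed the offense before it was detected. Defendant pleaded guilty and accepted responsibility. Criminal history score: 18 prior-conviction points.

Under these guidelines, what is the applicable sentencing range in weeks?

260-296 weeks

Base offense level for identity theft: 13.
§1 applies: 13 + 2 = 15.
§2 applies: 15 + 1 = 16.
§3 does not apply.
§5 applies: 16 − 1 = 15.
§6 applies (level before this adjustment is 15 ≥ 13, so +3): 15 + 3 = 18.
§7 applies (level before this adjustment is 18 ≥ 11, so +4): 18 + 4 = 22.
§8 applies: 22 − 2 = 20.
Level 20 exceeds the maximum of 17; capped at 17.
Final offense level: 17.
Criminal history: 18 prior points → Category E (16+).
Level 17 falls in the 17 band.
Grid: Level 17 × Category E = 260-296 weeks.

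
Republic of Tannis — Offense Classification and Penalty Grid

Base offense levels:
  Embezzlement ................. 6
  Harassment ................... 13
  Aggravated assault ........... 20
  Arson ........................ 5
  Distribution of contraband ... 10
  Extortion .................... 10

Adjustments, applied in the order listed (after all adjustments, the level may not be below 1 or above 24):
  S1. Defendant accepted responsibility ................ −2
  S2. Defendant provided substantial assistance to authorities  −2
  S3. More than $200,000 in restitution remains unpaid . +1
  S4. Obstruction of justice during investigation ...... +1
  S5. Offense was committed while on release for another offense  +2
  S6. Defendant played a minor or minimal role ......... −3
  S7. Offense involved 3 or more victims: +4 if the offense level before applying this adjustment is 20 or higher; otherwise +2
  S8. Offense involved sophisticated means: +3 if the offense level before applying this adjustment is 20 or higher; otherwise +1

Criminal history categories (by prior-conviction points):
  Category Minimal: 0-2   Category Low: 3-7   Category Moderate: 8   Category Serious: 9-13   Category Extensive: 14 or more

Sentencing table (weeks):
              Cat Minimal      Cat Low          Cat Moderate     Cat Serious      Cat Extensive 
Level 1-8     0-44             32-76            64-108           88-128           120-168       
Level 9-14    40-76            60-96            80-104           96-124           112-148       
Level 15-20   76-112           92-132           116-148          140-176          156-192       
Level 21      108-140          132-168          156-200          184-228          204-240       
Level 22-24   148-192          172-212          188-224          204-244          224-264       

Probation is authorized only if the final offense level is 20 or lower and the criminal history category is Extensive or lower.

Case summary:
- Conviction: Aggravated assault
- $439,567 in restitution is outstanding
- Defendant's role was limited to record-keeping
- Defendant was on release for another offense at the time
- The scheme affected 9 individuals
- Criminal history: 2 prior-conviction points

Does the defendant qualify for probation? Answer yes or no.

No

Base offense level for aggravated assault: 20.
S1 does not apply.
S2 does not apply.
S3 applies: 20 + 1 = 21.
S5 applies: 21 + 2 = 23.
S6 applies: 23 − 3 = 20.
S7 applies (level before this adjustment is 20 ≥ 20, so +4): 20 + 4 = 24.
Final offense level: 24.
Criminal history: 2 prior points → Category Minimal (0-2).
Level 24 falls in the 22-24 band.
Grid: Level 22-24 × Category Minimal = 148-192 weeks.
Probation check: level 24 > 20 and category Minimal ≤ Extensive → not eligible.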